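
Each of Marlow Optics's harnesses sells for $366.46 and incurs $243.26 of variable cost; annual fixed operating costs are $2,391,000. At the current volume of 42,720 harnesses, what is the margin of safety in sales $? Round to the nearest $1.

Contribution margin per unit = $366.46 − $243.26 = $123.20. Break-even units = $2,391,000 ÷ $123.20 = 19,407.47; break-even revenue = 19,407.47 × $366.46 = $7,112,060.55.
Current sales = 42,720 × $366.46 = $15,655,171.20.
Margin of safety = $15,655,171.20 − $7,112,060.55 = $8,543,111.

$8,543,111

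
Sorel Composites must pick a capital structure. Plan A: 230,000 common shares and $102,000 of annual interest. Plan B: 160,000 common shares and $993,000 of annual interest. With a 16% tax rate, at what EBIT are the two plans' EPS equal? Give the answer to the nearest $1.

$3,029,571

Set EPS_A = EPS_B: (EBIT − $102,000)(1 − 0.16) ÷ 230,000 = (EBIT − $993,000)(1 − 0.16) ÷ 160,000.
Cancelling (1 − t) and cross-multiplying: 160,000·(EBIT − 102,000) = 230,000·(EBIT − 993,000).
Solving, EBIT = (993,000·230,000 − 102,000·160,000) / (230,000 − 160,000) = 212,070,000,000 / 70,000 = 3,029,571.43.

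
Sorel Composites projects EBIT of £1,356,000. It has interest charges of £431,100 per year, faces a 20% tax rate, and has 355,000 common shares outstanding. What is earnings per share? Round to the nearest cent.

Interest = £431,100.00, so EBT = £1,356,000 − £431,100.00 = £924,900.00.
After tax at 20%: net income = £924,900.00 × 0.80 = £739,920.00.
EPS = £739,920.00 ÷ 355,000 = £2.08.

£2.08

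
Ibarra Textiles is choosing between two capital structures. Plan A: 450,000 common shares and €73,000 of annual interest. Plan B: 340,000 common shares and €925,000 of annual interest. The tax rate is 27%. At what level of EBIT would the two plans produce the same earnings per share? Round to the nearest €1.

At indifference, (EBIT − 73,000)(1 − t)/450,000 = (EBIT − 925,000)(1 − t)/340,000.
Cancelling (1 − t) and cross-multiplying: 340,000·(EBIT − 73,000) = 450,000·(EBIT − 925,000).
Solving, EBIT = (925,000·450,000 − 73,000·340,000) / (450,000 − 340,000) = 391,430,000,000 / 110,000 = 3,558,454.55.

€3,558,455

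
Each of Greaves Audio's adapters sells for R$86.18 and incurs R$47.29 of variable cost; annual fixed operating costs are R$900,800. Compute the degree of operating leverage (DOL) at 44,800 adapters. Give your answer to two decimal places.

Total contribution margin = 44,800 × R$38.89 = R$1,742,272.00.
EBIT = R$1,742,272.00 − R$900,800 = R$841,472.00.
Degree of operating leverage = R$1,742,272.00 / R$841,472.00 = 2.0705.

2.07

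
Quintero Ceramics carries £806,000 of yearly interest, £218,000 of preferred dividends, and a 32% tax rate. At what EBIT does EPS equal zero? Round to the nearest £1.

Preferred dividends are paid after tax, so their pre-tax equivalent is £218,000 ÷ (1 − 0.32) = £320,588.24.
Financial break-even EBIT = interest + D_p ÷ (1 − t) = £806,000 + £320,588.24 = £1,126,588.24.

£1,126,588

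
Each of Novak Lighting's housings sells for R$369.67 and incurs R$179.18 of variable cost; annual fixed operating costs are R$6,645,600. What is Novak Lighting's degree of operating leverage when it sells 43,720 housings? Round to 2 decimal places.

4.95

At 43,720 units, contribution = 43,720 × R$190.49 = R$8,328,222.80.
Operating income = contribution − fixed costs = R$8,328,222.80 − R$6,645,600 = R$1,682,622.80.
So DOL = total CM / EBIT = R$8,328,222.80 / R$1,682,622.80 = 4.9495.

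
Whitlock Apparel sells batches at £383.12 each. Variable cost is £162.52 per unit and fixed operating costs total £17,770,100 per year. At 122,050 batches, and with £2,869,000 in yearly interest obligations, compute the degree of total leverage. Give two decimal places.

At 122,050 units, contribution = 122,050 × £220.60 = £26,924,230.00.
EBIT = £26,924,230.00 − £17,770,100 = £9,154,130.00. Interest = £2,869,000.00.
DOL = £26,924,230.00 ÷ £9,154,130.00 = 2.9412; DFL = £9,154,130.00 ÷ £6,285,130.00 = 1.4565.
Combined leverage = 2.9412 × 1.4565 = 4.2839.

4.28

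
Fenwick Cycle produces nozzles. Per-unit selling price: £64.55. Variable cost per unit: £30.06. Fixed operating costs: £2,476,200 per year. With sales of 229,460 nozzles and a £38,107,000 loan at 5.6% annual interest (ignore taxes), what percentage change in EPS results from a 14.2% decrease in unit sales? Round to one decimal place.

At 229,460 units, contribution = 229,460 × £34.49 = £7,914,075.40.
Operating income = contribution − fixed costs = £7,914,075.40 − £2,476,200 = £5,437,875.40.
Interest = £2,133,992.00, so EBIT − I = £3,303,883.40.
Degree of combined leverage = contribution ÷ (EBIT − I) = £7,914,075.40 ÷ £3,303,883.40 = 2.3954.
%ΔEPS = DCL × %ΔSales = 2.3954 × -14.2% = -34.0%.

-34.0%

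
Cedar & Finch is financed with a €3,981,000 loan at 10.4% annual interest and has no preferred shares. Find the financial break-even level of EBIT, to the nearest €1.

Annual interest = 10.4% × €3,981,000 = €414,024.00.
With no preferred dividends, EPS = 0 when EBIT exactly covers interest, so the financial break-even EBIT is €414,024.00.

€414,024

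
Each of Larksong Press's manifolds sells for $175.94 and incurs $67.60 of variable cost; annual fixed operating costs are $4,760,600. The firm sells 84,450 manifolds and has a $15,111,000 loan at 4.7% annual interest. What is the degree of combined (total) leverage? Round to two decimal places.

Contribution at this volume is 84,450 × $108.34 = $9,149,313.00.
Subtracting fixed costs: EBIT = $9,149,313.00 − $4,760,600 = $4,388,713.00. Interest = $710,217.00, so EBIT − I = $3,678,496.00.
DCL = contribution ÷ (EBIT − I) = $9,149,313.00 ÷ $3,678,496.00 = 2.4872.

2.49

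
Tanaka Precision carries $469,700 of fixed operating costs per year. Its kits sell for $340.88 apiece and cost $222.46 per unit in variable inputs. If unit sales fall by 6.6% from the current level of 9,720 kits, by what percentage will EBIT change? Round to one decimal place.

Total contribution margin = 9,720 × $118.42 = $1,151,042.40.
Operating income = contribution − fixed costs = $1,151,042.40 − $469,700 = $681,342.40.
Degree of operating leverage = $1,151,042.40 / $681,342.40 = 1.6894.
Operating income changes by 1.6894 × -6.6% = -11.1%.

-11.1%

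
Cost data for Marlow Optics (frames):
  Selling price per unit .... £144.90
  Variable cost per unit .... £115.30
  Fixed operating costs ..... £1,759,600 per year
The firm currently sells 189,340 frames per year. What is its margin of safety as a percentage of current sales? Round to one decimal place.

Each unit contributes £144.90 − £115.30 = £29.60. Break-even units = £1,759,600 ÷ £29.60 = 59,445.95; break-even revenue = 59,445.95 × £144.90 = £8,613,717.57.
Current sales = 189,340 × £144.90 = £27,435,366.00.
Margin of safety = (£27,435,366.00 − £8,613,717.57) ÷ £27,435,366.00 = 68.6%.

68.6%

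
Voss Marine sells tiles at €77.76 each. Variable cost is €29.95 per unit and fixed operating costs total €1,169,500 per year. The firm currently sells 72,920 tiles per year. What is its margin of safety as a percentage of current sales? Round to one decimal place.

Unit CM = price − variable cost = €77.76 − €29.95 = €47.81. Break-even units = €1,169,500 ÷ €47.81 = 24,461.41; break-even revenue = 24,461.41 × €77.76 = €1,902,119.22.
Actual sales revenue = 72,920 × €77.76 = €5,670,259.20.
Margin of safety = (€5,670,259.20 − €1,902,119.22) ÷ €5,670,259.20 = 66.5%.

66.5%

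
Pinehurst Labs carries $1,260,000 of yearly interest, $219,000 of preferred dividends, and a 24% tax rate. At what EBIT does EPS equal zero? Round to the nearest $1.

$1,548,158

Preferred dividends are paid after tax, so their pre-tax equivalent is $219,000 ÷ (1 − 0.24) = $288,157.89.
EPS = 0 when EBIT covers interest plus the pre-tax preferred burden: $1,260,000 + $288,157.89 = $1,548,157.89.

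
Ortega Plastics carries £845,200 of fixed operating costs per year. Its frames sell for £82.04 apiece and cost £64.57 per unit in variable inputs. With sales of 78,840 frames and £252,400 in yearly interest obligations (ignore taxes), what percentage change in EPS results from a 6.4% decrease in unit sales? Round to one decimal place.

-31.5%

Total contribution margin = 78,840 × £17.47 = £1,377,334.80.
Operating income = contribution − fixed costs = £1,377,334.80 − £845,200 = £532,134.80.
After interest of £252,400.00, pre-tax earnings = £279,734.80.
Degree of combined leverage = contribution ÷ (EBIT − I) = £1,377,334.80 ÷ £279,734.80 = 4.9237.
%ΔEPS = DCL × %ΔSales = 4.9237 × -6.4% = -31.5%.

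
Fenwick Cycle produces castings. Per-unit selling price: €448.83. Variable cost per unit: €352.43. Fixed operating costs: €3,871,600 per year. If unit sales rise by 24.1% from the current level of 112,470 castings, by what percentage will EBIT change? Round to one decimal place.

Total contribution margin = 112,470 × €96.40 = €10,842,108.00.
Operating income = contribution − fixed costs = €10,842,108.00 − €3,871,600 = €6,970,508.00.
Degree of operating leverage = €10,842,108.00 / €6,970,508.00 = 1.5554.
Operating income changes by 1.5554 × +24.1% = +37.5%.

+37.5%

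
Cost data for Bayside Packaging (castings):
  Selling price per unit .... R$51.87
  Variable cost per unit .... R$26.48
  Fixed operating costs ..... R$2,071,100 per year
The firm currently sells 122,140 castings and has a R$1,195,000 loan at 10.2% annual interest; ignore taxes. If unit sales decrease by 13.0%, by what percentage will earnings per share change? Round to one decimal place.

At 122,140 units, contribution = 122,140 × R$25.39 = R$3,101,134.60.
Operating income = contribution − fixed costs = R$3,101,134.60 − R$2,071,100 = R$1,030,034.60.
After interest of R$121,890.00, pre-tax earnings = R$908,144.60.
DCL = total CM / (EBIT − I) = R$3,101,134.60 / R$908,144.60 = 3.4148.
%ΔEPS = DCL × %ΔSales = 3.4148 × -13.0% = -44.4%.

-44.4%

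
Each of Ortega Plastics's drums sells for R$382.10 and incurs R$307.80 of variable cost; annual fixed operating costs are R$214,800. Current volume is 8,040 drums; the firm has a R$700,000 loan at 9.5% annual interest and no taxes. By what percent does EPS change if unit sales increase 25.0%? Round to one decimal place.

Contribution at this volume is 8,040 × R$74.30 = R$597,372.00.
Subtracting fixed costs: EBIT = R$597,372.00 − R$214,800 = R$382,572.00.
Interest = R$66,500.00, so EBIT − I = R$316,072.00.
DCL = total CM / (EBIT − I) = R$597,372.00 / R$316,072.00 = 1.8900.
EPS therefore changes by 1.8900 × (+25.0%) = +47.2%.

+47.2%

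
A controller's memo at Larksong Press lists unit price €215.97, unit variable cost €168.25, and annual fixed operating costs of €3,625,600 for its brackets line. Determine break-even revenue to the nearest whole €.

€16,408,651

Contribution margin per unit = €215.97 − €168.25 = €47.72, a CM ratio of €47.72 ÷ €215.97 = 0.2210.
Break-even sales = FC ÷ CM ratio = €3,625,600 × €215.97 / €47.72 = €16,408,651.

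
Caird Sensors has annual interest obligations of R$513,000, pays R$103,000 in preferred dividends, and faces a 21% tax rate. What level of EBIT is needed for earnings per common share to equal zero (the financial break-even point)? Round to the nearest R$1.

Preferred dividends are paid after tax, so their pre-tax equivalent is R$103,000 ÷ (1 − 0.21) = R$130,379.75.
Financial break-even EBIT = interest + D_p ÷ (1 − t) = R$513,000 + R$130,379.75 = R$643,379.75.

R$643,380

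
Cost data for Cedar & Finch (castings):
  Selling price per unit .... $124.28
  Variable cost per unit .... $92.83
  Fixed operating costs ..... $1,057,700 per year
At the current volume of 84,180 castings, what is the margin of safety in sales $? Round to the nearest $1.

$6,282,210

Contribution margin per unit = $124.28 − $92.83 = $31.45. Break-even units = $1,057,700 ÷ $31.45 = 33,631.16; break-even revenue = 33,631.16 × $124.28 = $4,179,680.64.
Current sales = 84,180 × $124.28 = $10,461,890.40.
Margin of safety = $10,461,890.40 − $4,179,680.64 = $6,282,210.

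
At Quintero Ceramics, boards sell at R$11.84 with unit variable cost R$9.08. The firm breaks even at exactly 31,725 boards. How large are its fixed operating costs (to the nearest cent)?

R$87,561.00

Unit CM = price − variable cost = R$11.84 − R$9.08 = R$2.76.
Fixed costs = break-even units × CM = 31,725 × R$2.76 = R$87,561.00.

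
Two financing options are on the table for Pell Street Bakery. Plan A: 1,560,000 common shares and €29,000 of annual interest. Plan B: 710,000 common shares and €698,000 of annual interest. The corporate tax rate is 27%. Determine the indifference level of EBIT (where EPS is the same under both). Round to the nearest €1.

€1,256,812

At indifference, (EBIT − 29,000)(1 − t)/1,560,000 = (EBIT − 698,000)(1 − t)/710,000.
Cancelling (1 − t) and cross-multiplying: 710,000·(EBIT − 29,000) = 1,560,000·(EBIT − 698,000).
EBIT × (1,560,000 − 710,000) = 698,000 × 1,560,000 − 29,000 × 710,000 = 1,068,290,000,000, so EBIT = 1,068,290,000,000 ÷ 850,000 = 1,256,811.76.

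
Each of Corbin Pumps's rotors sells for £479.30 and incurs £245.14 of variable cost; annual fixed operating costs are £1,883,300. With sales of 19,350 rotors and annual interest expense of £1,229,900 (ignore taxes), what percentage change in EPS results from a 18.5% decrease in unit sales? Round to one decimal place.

-59.1%

At 19,350 units, contribution = 19,350 × £234.16 = £4,530,996.00.
Subtracting fixed costs: EBIT = £4,530,996.00 − £1,883,300 = £2,647,696.00.
After interest of £1,229,900.00, pre-tax earnings = £1,417,796.00.
Degree of combined leverage = contribution ÷ (EBIT − I) = £4,530,996.00 ÷ £1,417,796.00 = 3.1958.
EPS therefore changes by 3.1958 × (-18.5%) = -59.1%.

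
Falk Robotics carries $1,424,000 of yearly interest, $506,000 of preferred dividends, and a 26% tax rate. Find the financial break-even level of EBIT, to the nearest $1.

Grossing the preferred dividend up to pre-tax terms: $506,000 / (1 − 0.26) = $683,783.78.
Financial break-even EBIT = interest + D_p ÷ (1 − t) = $1,424,000 + $683,783.78 = $2,107,783.78.

$2,107,784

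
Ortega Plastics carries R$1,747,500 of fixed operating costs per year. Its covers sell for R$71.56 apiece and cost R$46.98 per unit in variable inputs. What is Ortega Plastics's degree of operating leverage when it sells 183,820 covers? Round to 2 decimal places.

Contribution at this volume is 183,820 × R$24.58 = R$4,518,295.60.
Operating income = contribution − fixed costs = R$4,518,295.60 − R$1,747,500 = R$2,770,795.60.
DOL = contribution ÷ EBIT = R$4,518,295.60 ÷ R$2,770,795.60 = 1.6307.

1.63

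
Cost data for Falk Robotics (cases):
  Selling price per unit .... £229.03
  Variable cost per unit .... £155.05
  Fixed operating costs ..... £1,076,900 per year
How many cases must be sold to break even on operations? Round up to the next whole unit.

14,557 cases

Each unit contributes £229.03 − £155.05 = £73.98.
Break-even Q = £1,076,900 / £73.98 = 14,556.64 → 14,557 cases.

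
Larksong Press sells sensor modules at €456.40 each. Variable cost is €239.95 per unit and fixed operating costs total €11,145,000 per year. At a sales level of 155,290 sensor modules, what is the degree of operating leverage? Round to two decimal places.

1.50

Contribution at this volume is 155,290 × €216.45 = €33,612,520.50.
EBIT = €33,612,520.50 − €11,145,000 = €22,467,520.50.
Degree of operating leverage = €33,612,520.50 / €22,467,520.50 = 1.4960.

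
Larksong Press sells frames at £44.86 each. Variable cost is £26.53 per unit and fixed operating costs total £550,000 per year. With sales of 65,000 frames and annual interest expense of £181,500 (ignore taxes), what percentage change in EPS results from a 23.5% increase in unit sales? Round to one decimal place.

At 65,000 units, contribution = 65,000 × £18.33 = £1,191,450.00.
Subtracting fixed costs: EBIT = £1,191,450.00 − £550,000 = £641,450.00.
Interest = £181,500.00, so EBIT − I = £459,950.00.
Degree of combined leverage = contribution ÷ (EBIT − I) = £1,191,450.00 ÷ £459,950.00 = 2.5904.
%ΔEPS = DCL × %ΔSales = 2.5904 × +23.5% = +60.9%.

+60.9%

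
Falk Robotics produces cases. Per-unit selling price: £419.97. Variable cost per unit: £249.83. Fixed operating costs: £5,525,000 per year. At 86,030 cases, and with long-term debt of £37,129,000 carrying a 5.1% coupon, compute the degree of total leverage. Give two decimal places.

At 86,030 units, contribution = 86,030 × £170.14 = £14,637,144.20.
EBIT = £14,637,144.20 − £5,525,000 = £9,112,144.20. Interest = £1,893,579.00, so EBIT − I = £7,218,565.20.
DCL = contribution ÷ (EBIT − I) = £14,637,144.20 ÷ £7,218,565.20 = 2.0277.

2.03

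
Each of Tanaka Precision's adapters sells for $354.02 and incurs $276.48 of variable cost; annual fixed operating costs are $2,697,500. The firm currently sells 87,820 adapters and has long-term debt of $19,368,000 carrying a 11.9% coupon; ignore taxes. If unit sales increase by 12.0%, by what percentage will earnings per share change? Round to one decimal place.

+45.2%

Contribution at this volume is 87,820 × $77.54 = $6,809,562.80.
Operating income = contribution − fixed costs = $6,809,562.80 − $2,697,500 = $4,112,062.80.
After interest of $2,304,792.00, pre-tax earnings = $1,807,270.80.
Degree of combined leverage = contribution ÷ (EBIT − I) = $6,809,562.80 ÷ $1,807,270.80 = 3.7679.
%ΔEPS = DCL × %ΔSales = 3.7679 × +12.0% = +45.2%.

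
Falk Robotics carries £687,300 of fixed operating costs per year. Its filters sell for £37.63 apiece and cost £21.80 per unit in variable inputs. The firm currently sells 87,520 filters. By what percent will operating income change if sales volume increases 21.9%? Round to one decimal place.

+43.5%

Total contribution margin = 87,520 × £15.83 = £1,385,441.60.
EBIT = £1,385,441.60 − £687,300 = £698,141.60.
DOL = contribution ÷ EBIT = £1,385,441.60 ÷ £698,141.60 = 1.9845.
So EBIT moves 1.9845 × (+21.9%) = +43.5%.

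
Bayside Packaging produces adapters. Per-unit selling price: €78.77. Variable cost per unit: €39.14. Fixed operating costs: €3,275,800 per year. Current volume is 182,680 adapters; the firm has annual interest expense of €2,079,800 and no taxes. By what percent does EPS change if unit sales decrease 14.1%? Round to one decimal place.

Total contribution margin = 182,680 × €39.63 = €7,239,608.40.
Subtracting fixed costs: EBIT = €7,239,608.40 − €3,275,800 = €3,963,808.40.
Interest = €2,079,800.00, so EBIT − I = €1,884,008.40.
Degree of combined leverage = contribution ÷ (EBIT − I) = €7,239,608.40 ÷ €1,884,008.40 = 3.8427.
EPS therefore changes by 3.8427 × (-14.1%) = -54.2%.

-54.2%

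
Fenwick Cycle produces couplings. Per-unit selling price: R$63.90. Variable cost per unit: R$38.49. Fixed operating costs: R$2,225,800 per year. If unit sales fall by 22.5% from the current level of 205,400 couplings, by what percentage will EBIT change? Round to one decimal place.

-39.2%

At 205,400 units, contribution = 205,400 × R$25.41 = R$5,219,214.00.
Operating income = contribution − fixed costs = R$5,219,214.00 − R$2,225,800 = R$2,993,414.00.
So DOL = total CM / EBIT = R$5,219,214.00 / R$2,993,414.00 = 1.7436.
So EBIT moves 1.7436 × (-22.5%) = -39.2%.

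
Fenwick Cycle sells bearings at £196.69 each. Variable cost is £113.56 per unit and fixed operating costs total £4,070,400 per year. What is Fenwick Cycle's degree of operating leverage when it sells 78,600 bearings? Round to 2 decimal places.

2.65

At 78,600 units, contribution = 78,600 × £83.13 = £6,534,018.00.
Subtracting fixed costs: EBIT = £6,534,018.00 − £4,070,400 = £2,463,618.00.
Degree of operating leverage = £6,534,018.00 / £2,463,618.00 = 2.6522.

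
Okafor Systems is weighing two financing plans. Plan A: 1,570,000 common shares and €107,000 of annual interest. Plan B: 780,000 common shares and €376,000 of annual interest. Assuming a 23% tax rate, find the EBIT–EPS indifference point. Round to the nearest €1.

At indifference, (EBIT − 107,000)(1 − t)/1,570,000 = (EBIT − 376,000)(1 − t)/780,000.
The (1 − t) factor cancels: (EBIT − 107,000) × 780,000 = (EBIT − 376,000) × 1,570,000.
EBIT × (1,570,000 − 780,000) = 376,000 × 1,570,000 − 107,000 × 780,000 = 506,860,000,000, so EBIT = 506,860,000,000 ÷ 790,000 = 641,594.94.

€641,595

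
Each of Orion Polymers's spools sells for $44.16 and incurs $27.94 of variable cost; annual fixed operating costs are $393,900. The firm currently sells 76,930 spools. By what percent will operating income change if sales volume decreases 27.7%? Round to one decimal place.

Contribution at this volume is 76,930 × $16.22 = $1,247,804.60.
Subtracting fixed costs: EBIT = $1,247,804.60 − $393,900 = $853,904.60.
DOL = contribution ÷ EBIT = $1,247,804.60 ÷ $853,904.60 = 1.4613.
So EBIT moves 1.4613 × (-27.7%) = -40.5%.

-40.5%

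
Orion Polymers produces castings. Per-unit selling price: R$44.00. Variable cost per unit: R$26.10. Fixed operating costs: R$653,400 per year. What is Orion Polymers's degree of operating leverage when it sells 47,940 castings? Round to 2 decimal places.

4.19

Contribution at this volume is 47,940 × R$17.90 = R$858,126.00.
Subtracting fixed costs: EBIT = R$858,126.00 − R$653,400 = R$204,726.00.
DOL = contribution ÷ EBIT = R$858,126.00 ÷ R$204,726.00 = 4.1916.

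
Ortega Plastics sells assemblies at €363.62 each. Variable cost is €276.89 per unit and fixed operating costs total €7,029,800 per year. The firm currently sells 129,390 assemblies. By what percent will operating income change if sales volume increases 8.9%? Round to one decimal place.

+23.8%

Total contribution margin = 129,390 × €86.73 = €11,221,994.70.
EBIT = €11,221,994.70 − €7,029,800 = €4,192,194.70.
Degree of operating leverage = €11,221,994.70 / €4,192,194.70 = 2.6769.
Operating income changes by 2.6769 × +8.9% = +23.8%.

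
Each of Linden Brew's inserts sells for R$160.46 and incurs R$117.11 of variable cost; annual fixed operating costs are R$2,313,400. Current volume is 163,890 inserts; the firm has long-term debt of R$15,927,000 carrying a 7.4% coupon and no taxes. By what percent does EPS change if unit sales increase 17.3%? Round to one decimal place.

+34.0%

At 163,890 units, contribution = 163,890 × R$43.35 = R$7,104,631.50.
Operating income = contribution − fixed costs = R$7,104,631.50 − R$2,313,400 = R$4,791,231.50.
After interest of R$1,178,598.00, pre-tax earnings = R$3,612,633.50.
DCL = total CM / (EBIT − I) = R$7,104,631.50 / R$3,612,633.50 = 1.9666.
EPS therefore changes by 1.9666 × (+17.3%) = +34.0%.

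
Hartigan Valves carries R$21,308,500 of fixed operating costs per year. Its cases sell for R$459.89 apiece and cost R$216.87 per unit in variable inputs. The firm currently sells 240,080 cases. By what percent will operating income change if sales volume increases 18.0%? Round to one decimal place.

+28.4%

Contribution at this volume is 240,080 × R$243.02 = R$58,344,241.60.
Subtracting fixed costs: EBIT = R$58,344,241.60 − R$21,308,500 = R$37,035,741.60.
Degree of operating leverage = R$58,344,241.60 / R$37,035,741.60 = 1.5753.
Operating income changes by 1.5753 × +18.0% = +28.4%.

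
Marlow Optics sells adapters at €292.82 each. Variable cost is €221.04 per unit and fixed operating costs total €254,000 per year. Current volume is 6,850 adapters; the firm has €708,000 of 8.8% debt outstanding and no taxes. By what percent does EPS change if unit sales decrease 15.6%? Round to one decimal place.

At 6,850 units, contribution = 6,850 × €71.78 = €491,693.00.
EBIT = €491,693.00 − €254,000 = €237,693.00.
After interest of €62,304.00, pre-tax earnings = €175,389.00.
DCL = total CM / (EBIT − I) = €491,693.00 / €175,389.00 = 2.8034.
EPS therefore changes by 2.8034 × (-15.6%) = -43.7%.

-43.7%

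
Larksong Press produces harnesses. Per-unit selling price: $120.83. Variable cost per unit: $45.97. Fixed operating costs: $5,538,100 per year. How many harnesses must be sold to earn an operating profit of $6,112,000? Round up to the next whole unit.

155,626 harnesses

Contribution margin per unit = $120.83 − $45.97 = $74.86.
Required volume = (fixed costs + target profit) ÷ CM = ($5,538,100 + $6,112,000) ÷ $74.86 = 155,625.17, so 155,626 harnesses.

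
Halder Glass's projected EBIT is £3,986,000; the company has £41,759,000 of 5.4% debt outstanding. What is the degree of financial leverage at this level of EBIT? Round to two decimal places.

2.30

Interest = £2,254,986.00.
DFL = EBIT ÷ (EBIT − I) = £3,986,000 ÷ (£3,986,000 − £2,254,986.00) = £3,986,000 ÷ £1,731,014.00 = 2.3027.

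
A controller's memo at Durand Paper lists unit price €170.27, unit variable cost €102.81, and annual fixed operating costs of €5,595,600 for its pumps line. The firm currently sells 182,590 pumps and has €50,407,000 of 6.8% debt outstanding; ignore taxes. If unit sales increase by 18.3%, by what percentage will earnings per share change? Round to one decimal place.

At 182,590 units, contribution = 182,590 × €67.46 = €12,317,521.40.
EBIT = €12,317,521.40 − €5,595,600 = €6,721,921.40.
Interest = €3,427,676.00, so EBIT − I = €3,294,245.40.
Degree of combined leverage = contribution ÷ (EBIT − I) = €12,317,521.40 ÷ €3,294,245.40 = 3.7391.
%ΔEPS = DCL × %ΔSales = 3.7391 × +18.3% = +68.4%.

+68.4%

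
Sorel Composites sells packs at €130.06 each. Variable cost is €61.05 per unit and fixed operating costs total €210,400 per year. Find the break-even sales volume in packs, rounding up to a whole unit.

3,049 packs

Contribution margin per unit = €130.06 − €61.05 = €69.01.
Break-even Q = €210,400 / €69.01 = 3,048.83 → 3,049 packs.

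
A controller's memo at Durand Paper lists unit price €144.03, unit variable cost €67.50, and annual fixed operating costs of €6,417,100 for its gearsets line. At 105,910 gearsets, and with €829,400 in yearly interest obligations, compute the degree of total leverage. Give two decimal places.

Contribution at this volume is 105,910 × €76.53 = €8,105,292.30.
Operating income = contribution − fixed costs = €8,105,292.30 − €6,417,100 = €1,688,192.30. Interest = €829,400.00, so EBIT − I = €858,792.30.
Degree of total leverage = total CM / (EBIT − interest) = €8,105,292.30 / €858,792.30 = 9.4380.

9.44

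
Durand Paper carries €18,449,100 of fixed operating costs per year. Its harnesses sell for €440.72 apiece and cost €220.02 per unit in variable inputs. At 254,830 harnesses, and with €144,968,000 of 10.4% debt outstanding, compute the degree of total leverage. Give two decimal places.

2.48

At 254,830 units, contribution = 254,830 × €220.70 = €56,240,981.00.
Subtracting fixed costs: EBIT = €56,240,981.00 − €18,449,100 = €37,791,881.00. Interest = €15,076,672.00.
DOL = €56,240,981.00 ÷ €37,791,881.00 = 1.4882; DFL = €37,791,881.00 ÷ €22,715,209.00 = 1.6637.
DCL = DOL × DFL = 1.4882 × 1.6637 = 2.4759.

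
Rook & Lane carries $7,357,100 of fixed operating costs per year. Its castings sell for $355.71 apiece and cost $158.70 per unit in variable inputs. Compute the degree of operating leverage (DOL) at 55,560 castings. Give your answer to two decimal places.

Total contribution margin = 55,560 × $197.01 = $10,945,875.60.
Subtracting fixed costs: EBIT = $10,945,875.60 − $7,357,100 = $3,588,775.60.
DOL = contribution ÷ EBIT = $10,945,875.60 ÷ $3,588,775.60 = 3.0500.

3.05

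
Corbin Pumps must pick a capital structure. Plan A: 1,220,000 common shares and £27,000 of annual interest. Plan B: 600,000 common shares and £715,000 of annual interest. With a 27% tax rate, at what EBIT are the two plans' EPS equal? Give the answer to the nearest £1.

£1,380,806

Set EPS_A = EPS_B: (EBIT − £27,000)(1 − 0.27) ÷ 1,220,000 = (EBIT − £715,000)(1 − 0.27) ÷ 600,000.
The (1 − t) factor cancels: (EBIT − 27,000) × 600,000 = (EBIT − 715,000) × 1,220,000.
EBIT × (1,220,000 − 600,000) = 715,000 × 1,220,000 − 27,000 × 600,000 = 856,100,000,000, so EBIT = 856,100,000,000 ÷ 620,000 = 1,380,806.45.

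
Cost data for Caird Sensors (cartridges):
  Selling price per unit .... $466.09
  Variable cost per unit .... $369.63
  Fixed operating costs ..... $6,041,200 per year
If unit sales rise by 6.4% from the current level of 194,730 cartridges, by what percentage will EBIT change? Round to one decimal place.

+9.4%

Total contribution margin = 194,730 × $96.46 = $18,783,655.80.
Operating income = contribution − fixed costs = $18,783,655.80 − $6,041,200 = $12,742,455.80.
So DOL = total CM / EBIT = $18,783,655.80 / $12,742,455.80 = 1.4741.
%ΔEBIT = DOL × %ΔSales = 1.4741 × +6.4% = +9.4%.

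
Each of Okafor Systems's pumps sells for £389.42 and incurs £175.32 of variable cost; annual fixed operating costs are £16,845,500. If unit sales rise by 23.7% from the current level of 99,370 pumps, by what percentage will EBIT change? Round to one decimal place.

At 99,370 units, contribution = 99,370 × £214.10 = £21,275,117.00.
EBIT = £21,275,117.00 − £16,845,500 = £4,429,617.00.
DOL = contribution ÷ EBIT = £21,275,117.00 ÷ £4,429,617.00 = 4.8029.
%ΔEBIT = DOL × %ΔSales = 4.8029 × +23.7% = +113.8%.

+113.8%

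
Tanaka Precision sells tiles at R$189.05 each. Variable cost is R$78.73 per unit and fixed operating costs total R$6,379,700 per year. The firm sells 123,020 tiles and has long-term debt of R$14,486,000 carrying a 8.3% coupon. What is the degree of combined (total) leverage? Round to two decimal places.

Total contribution margin = 123,020 × R$110.32 = R$13,571,566.40.
Operating income = contribution − fixed costs = R$13,571,566.40 − R$6,379,700 = R$7,191,866.40. Interest = R$1,202,338.00.
DOL = R$13,571,566.40 ÷ R$7,191,866.40 = 1.8871; DFL = R$7,191,866.40 ÷ R$5,989,528.40 = 1.2007.
DCL = DOL × DFL = 1.8871 × 1.2007 = 2.2658.

2.27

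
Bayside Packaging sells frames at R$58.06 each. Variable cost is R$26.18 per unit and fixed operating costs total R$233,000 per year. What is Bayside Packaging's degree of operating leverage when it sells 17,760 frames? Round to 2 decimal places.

1.70

Contribution at this volume is 17,760 × R$31.88 = R$566,188.80.
EBIT = R$566,188.80 − R$233,000 = R$333,188.80.
So DOL = total CM / EBIT = R$566,188.80 / R$333,188.80 = 1.6993.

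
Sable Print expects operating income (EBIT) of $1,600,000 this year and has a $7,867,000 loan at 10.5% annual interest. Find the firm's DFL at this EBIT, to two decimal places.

2.07

Interest = $826,035.00.
Degree of financial leverage = EBIT / (EBIT − interest) = $1,600,000 / $773,965.00 = 2.0673.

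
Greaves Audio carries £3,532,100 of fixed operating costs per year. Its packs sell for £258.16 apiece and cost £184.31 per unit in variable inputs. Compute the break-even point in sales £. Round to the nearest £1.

CM per unit = £258.16 − £184.31 = £73.85; CM ratio = £73.85 / £258.16 = 0.2861.
Break-even revenue = fixed costs × price ÷ CM = £3,532,100 × £258.16 ÷ £73.85 = £12,347,284.

£12,347,284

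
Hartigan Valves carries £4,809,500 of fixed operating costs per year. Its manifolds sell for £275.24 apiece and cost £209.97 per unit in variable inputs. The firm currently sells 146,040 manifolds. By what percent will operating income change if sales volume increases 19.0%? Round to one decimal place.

At 146,040 units, contribution = 146,040 × £65.27 = £9,532,030.80.
Operating income = contribution − fixed costs = £9,532,030.80 − £4,809,500 = £4,722,530.80.
Degree of operating leverage = £9,532,030.80 / £4,722,530.80 = 2.0184.
Operating income changes by 2.0184 × +19.0% = +38.3%.

+38.3%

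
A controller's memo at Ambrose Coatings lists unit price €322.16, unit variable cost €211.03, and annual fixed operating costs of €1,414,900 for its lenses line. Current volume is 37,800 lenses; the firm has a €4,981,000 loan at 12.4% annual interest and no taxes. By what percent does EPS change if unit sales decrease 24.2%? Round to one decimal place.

Contribution at this volume is 37,800 × €111.13 = €4,200,714.00.
Operating income = contribution − fixed costs = €4,200,714.00 − €1,414,900 = €2,785,814.00.
After interest of €617,644.00, pre-tax earnings = €2,168,170.00.
Degree of combined leverage = contribution ÷ (EBIT − I) = €4,200,714.00 ÷ €2,168,170.00 = 1.9374.
EPS therefore changes by 1.9374 × (-24.2%) = -46.9%.

-46.9%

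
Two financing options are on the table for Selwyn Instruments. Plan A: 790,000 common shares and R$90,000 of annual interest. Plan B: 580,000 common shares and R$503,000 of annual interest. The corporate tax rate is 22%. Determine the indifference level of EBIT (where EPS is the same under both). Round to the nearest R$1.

R$1,643,667

At indifference, (EBIT − 90,000)(1 − t)/790,000 = (EBIT − 503,000)(1 − t)/580,000.
The (1 − t) factor cancels: (EBIT − 90,000) × 580,000 = (EBIT − 503,000) × 790,000.
EBIT × (790,000 − 580,000) = 503,000 × 790,000 − 90,000 × 580,000 = 345,170,000,000, so EBIT = 345,170,000,000 ÷ 210,000 = 1,643,666.67.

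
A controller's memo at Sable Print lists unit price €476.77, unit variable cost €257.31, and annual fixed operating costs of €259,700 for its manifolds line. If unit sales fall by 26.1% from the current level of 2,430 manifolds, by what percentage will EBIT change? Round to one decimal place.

At 2,430 units, contribution = 2,430 × €219.46 = €533,287.80.
EBIT = €533,287.80 − €259,700 = €273,587.80.
DOL = contribution ÷ EBIT = €533,287.80 ÷ €273,587.80 = 1.9492.
%ΔEBIT = DOL × %ΔSales = 1.9492 × -26.1% = -50.9%.

-50.9%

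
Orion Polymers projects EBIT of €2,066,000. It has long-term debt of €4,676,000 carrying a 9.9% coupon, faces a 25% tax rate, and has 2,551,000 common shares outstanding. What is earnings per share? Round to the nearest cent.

Interest = €462,924.00, so EBT = €2,066,000 − €462,924.00 = €1,603,076.00.
After tax at 25%: net income = €1,603,076.00 × 0.75 = €1,202,307.00.
EPS = €1,202,307.00 ÷ 2,551,000 = €0.47.

€0.47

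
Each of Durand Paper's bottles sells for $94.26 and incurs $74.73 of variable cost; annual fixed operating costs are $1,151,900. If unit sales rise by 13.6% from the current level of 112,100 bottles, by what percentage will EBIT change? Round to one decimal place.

+28.7%

Contribution at this volume is 112,100 × $19.53 = $2,189,313.00.
EBIT = $2,189,313.00 − $1,151,900 = $1,037,413.00.
Degree of operating leverage = $2,189,313.00 / $1,037,413.00 = 2.1104.
%ΔEBIT = DOL × %ΔSales = 2.1104 × +13.6% = +28.7%.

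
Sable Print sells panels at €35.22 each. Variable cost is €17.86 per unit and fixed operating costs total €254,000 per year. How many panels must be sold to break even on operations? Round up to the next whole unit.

14,632 panels

Unit CM = price − variable cost = €35.22 − €17.86 = €17.36.
Break-even volume = fixed costs ÷ CM per unit = €254,000 ÷ €17.36 = 14,631.34, so 14,632 panels.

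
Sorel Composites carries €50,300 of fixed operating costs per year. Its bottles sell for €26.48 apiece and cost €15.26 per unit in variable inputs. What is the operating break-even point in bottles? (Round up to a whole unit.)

4,484 bottles

Contribution margin per unit = €26.48 − €15.26 = €11.22.
Break-even volume = fixed costs ÷ CM per unit = €50,300 ÷ €11.22 = 4,483.07, so 4,484 bottles.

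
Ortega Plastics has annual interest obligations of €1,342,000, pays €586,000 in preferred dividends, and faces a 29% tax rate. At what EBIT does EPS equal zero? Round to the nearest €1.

€2,167,352

Preferred dividends are paid after tax, so their pre-tax equivalent is €586,000 ÷ (1 − 0.29) = €825,352.11.
EPS = 0 when EBIT covers interest plus the pre-tax preferred burden: €1,342,000 + €825,352.11 = €2,167,352.11.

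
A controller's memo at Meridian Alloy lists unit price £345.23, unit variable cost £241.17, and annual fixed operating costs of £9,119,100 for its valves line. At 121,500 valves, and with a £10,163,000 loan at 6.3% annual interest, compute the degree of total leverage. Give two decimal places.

4.38

Total contribution margin = 121,500 × £104.06 = £12,643,290.00.
Operating income = contribution − fixed costs = £12,643,290.00 − £9,119,100 = £3,524,190.00. Interest = £640,269.00.
DOL = £12,643,290.00 ÷ £3,524,190.00 = 3.5876; DFL = £3,524,190.00 ÷ £2,883,921.00 = 1.2220.
DCL = DOL × DFL = 3.5876 × 1.2220 = 4.3840.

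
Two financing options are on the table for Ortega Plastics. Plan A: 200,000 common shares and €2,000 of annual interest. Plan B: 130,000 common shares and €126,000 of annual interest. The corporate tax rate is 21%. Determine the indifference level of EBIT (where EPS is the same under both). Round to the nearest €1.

€356,286

At indifference, (EBIT − 2,000)(1 − t)/200,000 = (EBIT − 126,000)(1 − t)/130,000.
The (1 − t) factor cancels: (EBIT − 2,000) × 130,000 = (EBIT − 126,000) × 200,000.
EBIT × (200,000 − 130,000) = 126,000 × 200,000 − 2,000 × 130,000 = 24,940,000,000, so EBIT = 24,940,000,000 ÷ 70,000 = 356,285.71.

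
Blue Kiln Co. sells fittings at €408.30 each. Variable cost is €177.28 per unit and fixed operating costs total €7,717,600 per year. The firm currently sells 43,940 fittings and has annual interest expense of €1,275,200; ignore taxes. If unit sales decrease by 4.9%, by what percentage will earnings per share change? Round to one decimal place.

-42.9%

Total contribution margin = 43,940 × €231.02 = €10,151,018.80.
EBIT = €10,151,018.80 − €7,717,600 = €2,433,418.80.
Interest = €1,275,200.00, so EBIT − I = €1,158,218.80.
Degree of combined leverage = contribution ÷ (EBIT − I) = €10,151,018.80 ÷ €1,158,218.80 = 8.7643.
%ΔEPS = DCL × %ΔSales = 8.7643 × -4.9% = -42.9%.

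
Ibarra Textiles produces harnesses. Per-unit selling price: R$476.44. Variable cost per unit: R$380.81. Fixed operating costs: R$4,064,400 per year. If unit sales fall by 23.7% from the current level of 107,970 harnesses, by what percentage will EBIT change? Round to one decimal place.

-39.1%

Total contribution margin = 107,970 × R$95.63 = R$10,325,171.10.
Operating income = contribution − fixed costs = R$10,325,171.10 − R$4,064,400 = R$6,260,771.10.
DOL = contribution ÷ EBIT = R$10,325,171.10 ÷ R$6,260,771.10 = 1.6492.
Operating income changes by 1.6492 × -23.7% = -39.1%.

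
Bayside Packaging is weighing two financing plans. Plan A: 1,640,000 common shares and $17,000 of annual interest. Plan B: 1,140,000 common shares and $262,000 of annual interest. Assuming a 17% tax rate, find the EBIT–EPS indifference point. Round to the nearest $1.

Set EPS_A = EPS_B: (EBIT − $17,000)(1 − 0.17) ÷ 1,640,000 = (EBIT − $262,000)(1 − 0.17) ÷ 1,140,000.
Cancelling (1 − t) and cross-multiplying: 1,140,000·(EBIT − 17,000) = 1,640,000·(EBIT − 262,000).
EBIT × (1,640,000 − 1,140,000) = 262,000 × 1,640,000 − 17,000 × 1,140,000 = 410,300,000,000, so EBIT = 410,300,000,000 ÷ 500,000 = 820,600.00.

$820,600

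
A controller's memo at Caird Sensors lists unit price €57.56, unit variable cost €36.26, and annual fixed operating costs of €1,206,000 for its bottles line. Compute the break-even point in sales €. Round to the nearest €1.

€3,259,031

Contribution margin per unit = €57.56 − €36.26 = €21.30, a CM ratio of €21.30 ÷ €57.56 = 0.3700.
Break-even revenue = fixed costs × price ÷ CM = €1,206,000 × €57.56 ÷ €21.30 = €3,259,031.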